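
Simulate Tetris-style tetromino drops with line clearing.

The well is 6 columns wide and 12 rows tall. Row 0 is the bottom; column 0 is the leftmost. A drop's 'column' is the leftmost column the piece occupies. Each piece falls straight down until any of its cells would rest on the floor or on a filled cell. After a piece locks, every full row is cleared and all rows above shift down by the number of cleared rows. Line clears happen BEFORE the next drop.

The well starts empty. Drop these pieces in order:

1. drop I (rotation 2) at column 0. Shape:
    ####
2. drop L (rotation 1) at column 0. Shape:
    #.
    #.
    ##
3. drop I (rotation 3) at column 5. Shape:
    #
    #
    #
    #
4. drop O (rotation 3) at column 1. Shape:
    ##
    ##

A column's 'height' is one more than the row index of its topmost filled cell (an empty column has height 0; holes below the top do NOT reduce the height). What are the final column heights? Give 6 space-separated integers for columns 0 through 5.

Answer: 4 4 4 1 0 4

Derivation:
Drop 1: I rot2 at col 0 lands with bottom-row=0; cleared 0 line(s) (total 0); column heights now [1 1 1 1 0 0], max=1
Drop 2: L rot1 at col 0 lands with bottom-row=1; cleared 0 line(s) (total 0); column heights now [4 2 1 1 0 0], max=4
Drop 3: I rot3 at col 5 lands with bottom-row=0; cleared 0 line(s) (total 0); column heights now [4 2 1 1 0 4], max=4
Drop 4: O rot3 at col 1 lands with bottom-row=2; cleared 0 line(s) (total 0); column heights now [4 4 4 1 0 4], max=4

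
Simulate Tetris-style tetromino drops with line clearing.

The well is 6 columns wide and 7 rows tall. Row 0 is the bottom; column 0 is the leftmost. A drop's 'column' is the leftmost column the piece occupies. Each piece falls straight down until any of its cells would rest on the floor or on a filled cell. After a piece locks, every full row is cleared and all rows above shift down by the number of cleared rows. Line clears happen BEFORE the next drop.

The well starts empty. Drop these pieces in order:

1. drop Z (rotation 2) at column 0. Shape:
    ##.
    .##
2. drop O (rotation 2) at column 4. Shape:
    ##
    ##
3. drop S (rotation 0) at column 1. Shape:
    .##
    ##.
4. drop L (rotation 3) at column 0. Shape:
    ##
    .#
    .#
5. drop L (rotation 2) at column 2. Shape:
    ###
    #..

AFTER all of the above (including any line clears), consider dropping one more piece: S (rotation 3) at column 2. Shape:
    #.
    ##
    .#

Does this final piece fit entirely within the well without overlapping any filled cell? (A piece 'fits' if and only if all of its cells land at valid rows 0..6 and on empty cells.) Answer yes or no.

Answer: no

Derivation:
Drop 1: Z rot2 at col 0 lands with bottom-row=0; cleared 0 line(s) (total 0); column heights now [2 2 1 0 0 0], max=2
Drop 2: O rot2 at col 4 lands with bottom-row=0; cleared 0 line(s) (total 0); column heights now [2 2 1 0 2 2], max=2
Drop 3: S rot0 at col 1 lands with bottom-row=2; cleared 0 line(s) (total 0); column heights now [2 3 4 4 2 2], max=4
Drop 4: L rot3 at col 0 lands with bottom-row=3; cleared 0 line(s) (total 0); column heights now [6 6 4 4 2 2], max=6
Drop 5: L rot2 at col 2 lands with bottom-row=4; cleared 0 line(s) (total 0); column heights now [6 6 6 6 6 2], max=6
Test piece S rot3 at col 2 (width 2): heights before test = [6 6 6 6 6 2]; fits = False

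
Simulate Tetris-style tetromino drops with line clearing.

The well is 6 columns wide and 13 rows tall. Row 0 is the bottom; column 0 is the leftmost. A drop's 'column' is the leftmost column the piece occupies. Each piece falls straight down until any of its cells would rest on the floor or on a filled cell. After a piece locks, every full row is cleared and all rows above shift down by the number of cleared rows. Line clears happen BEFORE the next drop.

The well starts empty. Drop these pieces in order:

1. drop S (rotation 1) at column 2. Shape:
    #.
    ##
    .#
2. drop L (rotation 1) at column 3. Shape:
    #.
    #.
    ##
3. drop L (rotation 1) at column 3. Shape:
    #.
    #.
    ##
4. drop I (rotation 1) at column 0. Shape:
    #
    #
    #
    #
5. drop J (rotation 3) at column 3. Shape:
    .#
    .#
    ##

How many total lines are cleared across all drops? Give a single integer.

Answer: 0

Derivation:
Drop 1: S rot1 at col 2 lands with bottom-row=0; cleared 0 line(s) (total 0); column heights now [0 0 3 2 0 0], max=3
Drop 2: L rot1 at col 3 lands with bottom-row=2; cleared 0 line(s) (total 0); column heights now [0 0 3 5 3 0], max=5
Drop 3: L rot1 at col 3 lands with bottom-row=5; cleared 0 line(s) (total 0); column heights now [0 0 3 8 6 0], max=8
Drop 4: I rot1 at col 0 lands with bottom-row=0; cleared 0 line(s) (total 0); column heights now [4 0 3 8 6 0], max=8
Drop 5: J rot3 at col 3 lands with bottom-row=8; cleared 0 line(s) (total 0); column heights now [4 0 3 9 11 0], max=11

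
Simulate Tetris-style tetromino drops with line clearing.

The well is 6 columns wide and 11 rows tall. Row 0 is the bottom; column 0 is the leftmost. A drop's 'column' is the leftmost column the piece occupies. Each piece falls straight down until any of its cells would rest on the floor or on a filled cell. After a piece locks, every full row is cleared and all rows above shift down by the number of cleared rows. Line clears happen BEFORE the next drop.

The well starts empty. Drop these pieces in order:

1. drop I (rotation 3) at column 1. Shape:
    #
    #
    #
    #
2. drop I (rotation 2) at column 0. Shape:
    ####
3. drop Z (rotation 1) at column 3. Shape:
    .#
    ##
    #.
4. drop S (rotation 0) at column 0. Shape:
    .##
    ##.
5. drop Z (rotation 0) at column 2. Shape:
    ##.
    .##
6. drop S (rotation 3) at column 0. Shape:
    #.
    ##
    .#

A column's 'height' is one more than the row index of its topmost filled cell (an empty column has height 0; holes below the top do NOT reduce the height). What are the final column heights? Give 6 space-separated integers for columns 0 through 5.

Drop 1: I rot3 at col 1 lands with bottom-row=0; cleared 0 line(s) (total 0); column heights now [0 4 0 0 0 0], max=4
Drop 2: I rot2 at col 0 lands with bottom-row=4; cleared 0 line(s) (total 0); column heights now [5 5 5 5 0 0], max=5
Drop 3: Z rot1 at col 3 lands with bottom-row=5; cleared 0 line(s) (total 0); column heights now [5 5 5 7 8 0], max=8
Drop 4: S rot0 at col 0 lands with bottom-row=5; cleared 0 line(s) (total 0); column heights now [6 7 7 7 8 0], max=8
Drop 5: Z rot0 at col 2 lands with bottom-row=8; cleared 0 line(s) (total 0); column heights now [6 7 10 10 9 0], max=10
Drop 6: S rot3 at col 0 lands with bottom-row=7; cleared 0 line(s) (total 0); column heights now [10 9 10 10 9 0], max=10

Answer: 10 9 10 10 9 0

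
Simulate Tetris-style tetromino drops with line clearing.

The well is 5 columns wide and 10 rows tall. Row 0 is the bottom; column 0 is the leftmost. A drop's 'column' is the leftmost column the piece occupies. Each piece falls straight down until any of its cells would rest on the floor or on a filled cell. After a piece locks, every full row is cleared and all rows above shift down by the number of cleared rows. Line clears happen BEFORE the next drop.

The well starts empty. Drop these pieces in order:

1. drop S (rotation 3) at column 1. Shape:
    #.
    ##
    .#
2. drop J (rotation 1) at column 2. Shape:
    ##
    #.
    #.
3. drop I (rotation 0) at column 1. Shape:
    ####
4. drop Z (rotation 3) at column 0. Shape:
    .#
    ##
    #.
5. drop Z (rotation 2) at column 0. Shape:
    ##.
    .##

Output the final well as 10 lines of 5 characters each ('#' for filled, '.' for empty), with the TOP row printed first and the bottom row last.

Answer: .....
##...
.##..
.#...
##...
..##.
..#..
.##..
.##..
..#..

Derivation:
Drop 1: S rot3 at col 1 lands with bottom-row=0; cleared 0 line(s) (total 0); column heights now [0 3 2 0 0], max=3
Drop 2: J rot1 at col 2 lands with bottom-row=2; cleared 0 line(s) (total 0); column heights now [0 3 5 5 0], max=5
Drop 3: I rot0 at col 1 lands with bottom-row=5; cleared 0 line(s) (total 0); column heights now [0 6 6 6 6], max=6
Drop 4: Z rot3 at col 0 lands with bottom-row=5; cleared 1 line(s) (total 1); column heights now [6 7 5 5 0], max=7
Drop 5: Z rot2 at col 0 lands with bottom-row=7; cleared 0 line(s) (total 1); column heights now [9 9 8 5 0], max=9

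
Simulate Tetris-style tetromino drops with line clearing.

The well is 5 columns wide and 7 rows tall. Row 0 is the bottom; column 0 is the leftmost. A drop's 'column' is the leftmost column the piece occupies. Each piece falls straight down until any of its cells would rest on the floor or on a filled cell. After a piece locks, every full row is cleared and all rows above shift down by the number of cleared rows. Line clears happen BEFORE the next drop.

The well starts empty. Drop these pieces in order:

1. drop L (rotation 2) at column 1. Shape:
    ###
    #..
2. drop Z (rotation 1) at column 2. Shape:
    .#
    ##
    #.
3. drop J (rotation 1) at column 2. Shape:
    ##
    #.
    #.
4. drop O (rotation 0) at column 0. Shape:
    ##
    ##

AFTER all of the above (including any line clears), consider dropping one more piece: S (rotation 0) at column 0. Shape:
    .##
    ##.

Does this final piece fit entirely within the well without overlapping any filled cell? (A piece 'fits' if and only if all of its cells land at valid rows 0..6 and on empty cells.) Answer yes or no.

Answer: no

Derivation:
Drop 1: L rot2 at col 1 lands with bottom-row=0; cleared 0 line(s) (total 0); column heights now [0 2 2 2 0], max=2
Drop 2: Z rot1 at col 2 lands with bottom-row=2; cleared 0 line(s) (total 0); column heights now [0 2 4 5 0], max=5
Drop 3: J rot1 at col 2 lands with bottom-row=4; cleared 0 line(s) (total 0); column heights now [0 2 7 7 0], max=7
Drop 4: O rot0 at col 0 lands with bottom-row=2; cleared 0 line(s) (total 0); column heights now [4 4 7 7 0], max=7
Test piece S rot0 at col 0 (width 3): heights before test = [4 4 7 7 0]; fits = False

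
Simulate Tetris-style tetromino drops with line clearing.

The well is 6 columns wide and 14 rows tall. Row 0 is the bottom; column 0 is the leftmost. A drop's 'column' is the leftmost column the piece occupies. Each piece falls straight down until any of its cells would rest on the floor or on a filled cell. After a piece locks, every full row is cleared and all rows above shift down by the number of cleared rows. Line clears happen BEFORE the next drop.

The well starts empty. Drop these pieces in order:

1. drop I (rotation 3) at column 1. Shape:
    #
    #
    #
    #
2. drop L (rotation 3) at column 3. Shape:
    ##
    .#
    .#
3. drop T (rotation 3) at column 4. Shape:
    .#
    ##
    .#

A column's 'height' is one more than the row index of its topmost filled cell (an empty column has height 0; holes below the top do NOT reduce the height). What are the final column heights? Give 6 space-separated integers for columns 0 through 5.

Drop 1: I rot3 at col 1 lands with bottom-row=0; cleared 0 line(s) (total 0); column heights now [0 4 0 0 0 0], max=4
Drop 2: L rot3 at col 3 lands with bottom-row=0; cleared 0 line(s) (total 0); column heights now [0 4 0 3 3 0], max=4
Drop 3: T rot3 at col 4 lands with bottom-row=2; cleared 0 line(s) (total 0); column heights now [0 4 0 3 4 5], max=5

Answer: 0 4 0 3 4 5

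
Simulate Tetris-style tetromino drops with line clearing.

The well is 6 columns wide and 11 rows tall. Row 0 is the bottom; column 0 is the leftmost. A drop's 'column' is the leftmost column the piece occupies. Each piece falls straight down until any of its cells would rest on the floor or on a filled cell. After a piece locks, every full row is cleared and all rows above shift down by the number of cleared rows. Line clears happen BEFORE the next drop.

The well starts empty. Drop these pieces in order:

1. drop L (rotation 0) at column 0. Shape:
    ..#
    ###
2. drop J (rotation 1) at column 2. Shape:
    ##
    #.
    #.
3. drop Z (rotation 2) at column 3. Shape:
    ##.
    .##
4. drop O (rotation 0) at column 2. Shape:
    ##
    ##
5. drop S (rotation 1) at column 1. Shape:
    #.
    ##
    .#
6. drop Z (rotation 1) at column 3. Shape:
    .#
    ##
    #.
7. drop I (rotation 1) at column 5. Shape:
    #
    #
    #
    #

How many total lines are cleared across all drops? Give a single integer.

Answer: 0

Derivation:
Drop 1: L rot0 at col 0 lands with bottom-row=0; cleared 0 line(s) (total 0); column heights now [1 1 2 0 0 0], max=2
Drop 2: J rot1 at col 2 lands with bottom-row=2; cleared 0 line(s) (total 0); column heights now [1 1 5 5 0 0], max=5
Drop 3: Z rot2 at col 3 lands with bottom-row=4; cleared 0 line(s) (total 0); column heights now [1 1 5 6 6 5], max=6
Drop 4: O rot0 at col 2 lands with bottom-row=6; cleared 0 line(s) (total 0); column heights now [1 1 8 8 6 5], max=8
Drop 5: S rot1 at col 1 lands with bottom-row=8; cleared 0 line(s) (total 0); column heights now [1 11 10 8 6 5], max=11
Drop 6: Z rot1 at col 3 lands with bottom-row=8; cleared 0 line(s) (total 0); column heights now [1 11 10 10 11 5], max=11
Drop 7: I rot1 at col 5 lands with bottom-row=5; cleared 0 line(s) (total 0); column heights now [1 11 10 10 11 9], max=11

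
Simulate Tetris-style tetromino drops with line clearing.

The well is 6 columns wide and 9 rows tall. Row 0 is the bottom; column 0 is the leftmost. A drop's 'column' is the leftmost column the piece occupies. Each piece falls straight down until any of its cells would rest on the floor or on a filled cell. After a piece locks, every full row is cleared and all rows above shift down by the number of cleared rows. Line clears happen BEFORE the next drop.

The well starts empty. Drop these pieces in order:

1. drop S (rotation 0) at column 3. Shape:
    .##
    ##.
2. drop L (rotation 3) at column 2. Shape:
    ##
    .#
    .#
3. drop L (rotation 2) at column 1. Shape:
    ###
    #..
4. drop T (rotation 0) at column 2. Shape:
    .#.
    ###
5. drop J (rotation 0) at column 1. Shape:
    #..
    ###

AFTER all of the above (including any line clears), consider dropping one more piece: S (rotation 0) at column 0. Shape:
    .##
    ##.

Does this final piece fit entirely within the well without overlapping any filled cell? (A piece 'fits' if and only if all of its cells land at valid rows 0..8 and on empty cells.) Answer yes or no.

Answer: no

Derivation:
Drop 1: S rot0 at col 3 lands with bottom-row=0; cleared 0 line(s) (total 0); column heights now [0 0 0 1 2 2], max=2
Drop 2: L rot3 at col 2 lands with bottom-row=1; cleared 0 line(s) (total 0); column heights now [0 0 4 4 2 2], max=4
Drop 3: L rot2 at col 1 lands with bottom-row=3; cleared 0 line(s) (total 0); column heights now [0 5 5 5 2 2], max=5
Drop 4: T rot0 at col 2 lands with bottom-row=5; cleared 0 line(s) (total 0); column heights now [0 5 6 7 6 2], max=7
Drop 5: J rot0 at col 1 lands with bottom-row=7; cleared 0 line(s) (total 0); column heights now [0 9 8 8 6 2], max=9
Test piece S rot0 at col 0 (width 3): heights before test = [0 9 8 8 6 2]; fits = False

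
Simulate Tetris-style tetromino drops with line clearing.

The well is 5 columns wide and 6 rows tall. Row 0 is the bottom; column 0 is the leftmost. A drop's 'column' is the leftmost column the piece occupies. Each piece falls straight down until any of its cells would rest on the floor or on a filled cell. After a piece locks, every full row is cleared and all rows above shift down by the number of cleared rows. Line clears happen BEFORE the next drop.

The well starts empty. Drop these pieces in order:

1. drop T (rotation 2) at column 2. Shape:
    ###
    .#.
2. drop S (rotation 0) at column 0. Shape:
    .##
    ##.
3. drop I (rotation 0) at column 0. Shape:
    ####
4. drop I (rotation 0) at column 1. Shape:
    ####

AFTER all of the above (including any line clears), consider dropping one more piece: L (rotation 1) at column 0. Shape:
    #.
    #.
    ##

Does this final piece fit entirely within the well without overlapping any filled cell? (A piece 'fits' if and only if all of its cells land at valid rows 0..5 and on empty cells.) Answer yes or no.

Drop 1: T rot2 at col 2 lands with bottom-row=0; cleared 0 line(s) (total 0); column heights now [0 0 2 2 2], max=2
Drop 2: S rot0 at col 0 lands with bottom-row=1; cleared 1 line(s) (total 1); column heights now [0 2 2 1 0], max=2
Drop 3: I rot0 at col 0 lands with bottom-row=2; cleared 0 line(s) (total 1); column heights now [3 3 3 3 0], max=3
Drop 4: I rot0 at col 1 lands with bottom-row=3; cleared 0 line(s) (total 1); column heights now [3 4 4 4 4], max=4
Test piece L rot1 at col 0 (width 2): heights before test = [3 4 4 4 4]; fits = False

Answer: no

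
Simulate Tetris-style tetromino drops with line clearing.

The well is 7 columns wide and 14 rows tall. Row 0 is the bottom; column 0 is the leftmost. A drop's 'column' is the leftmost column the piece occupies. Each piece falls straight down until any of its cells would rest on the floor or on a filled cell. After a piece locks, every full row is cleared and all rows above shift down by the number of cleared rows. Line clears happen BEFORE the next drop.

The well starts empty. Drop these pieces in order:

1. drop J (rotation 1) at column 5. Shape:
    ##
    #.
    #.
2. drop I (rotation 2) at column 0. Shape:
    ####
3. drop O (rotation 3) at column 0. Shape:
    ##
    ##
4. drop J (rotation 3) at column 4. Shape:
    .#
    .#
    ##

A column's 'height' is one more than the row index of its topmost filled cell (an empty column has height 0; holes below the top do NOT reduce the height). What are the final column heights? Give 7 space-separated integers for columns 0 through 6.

Drop 1: J rot1 at col 5 lands with bottom-row=0; cleared 0 line(s) (total 0); column heights now [0 0 0 0 0 3 3], max=3
Drop 2: I rot2 at col 0 lands with bottom-row=0; cleared 0 line(s) (total 0); column heights now [1 1 1 1 0 3 3], max=3
Drop 3: O rot3 at col 0 lands with bottom-row=1; cleared 0 line(s) (total 0); column heights now [3 3 1 1 0 3 3], max=3
Drop 4: J rot3 at col 4 lands with bottom-row=3; cleared 0 line(s) (total 0); column heights now [3 3 1 1 4 6 3], max=6

Answer: 3 3 1 1 4 6 3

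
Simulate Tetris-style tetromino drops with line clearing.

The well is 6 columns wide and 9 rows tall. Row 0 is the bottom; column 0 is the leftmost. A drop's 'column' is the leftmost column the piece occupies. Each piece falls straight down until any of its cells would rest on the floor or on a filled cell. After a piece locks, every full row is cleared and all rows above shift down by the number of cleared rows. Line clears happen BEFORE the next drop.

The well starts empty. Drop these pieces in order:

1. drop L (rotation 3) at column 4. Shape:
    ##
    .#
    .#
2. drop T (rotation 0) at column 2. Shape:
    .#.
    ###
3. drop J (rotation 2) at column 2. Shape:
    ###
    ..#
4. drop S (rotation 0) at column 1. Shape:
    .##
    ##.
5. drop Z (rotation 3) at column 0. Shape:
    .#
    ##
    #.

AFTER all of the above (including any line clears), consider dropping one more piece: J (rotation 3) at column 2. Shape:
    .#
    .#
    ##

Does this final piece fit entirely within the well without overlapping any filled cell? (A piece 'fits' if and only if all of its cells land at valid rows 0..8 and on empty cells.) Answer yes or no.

Drop 1: L rot3 at col 4 lands with bottom-row=0; cleared 0 line(s) (total 0); column heights now [0 0 0 0 3 3], max=3
Drop 2: T rot0 at col 2 lands with bottom-row=3; cleared 0 line(s) (total 0); column heights now [0 0 4 5 4 3], max=5
Drop 3: J rot2 at col 2 lands with bottom-row=4; cleared 0 line(s) (total 0); column heights now [0 0 6 6 6 3], max=6
Drop 4: S rot0 at col 1 lands with bottom-row=6; cleared 0 line(s) (total 0); column heights now [0 7 8 8 6 3], max=8
Drop 5: Z rot3 at col 0 lands with bottom-row=6; cleared 0 line(s) (total 0); column heights now [8 9 8 8 6 3], max=9
Test piece J rot3 at col 2 (width 2): heights before test = [8 9 8 8 6 3]; fits = False

Answer: no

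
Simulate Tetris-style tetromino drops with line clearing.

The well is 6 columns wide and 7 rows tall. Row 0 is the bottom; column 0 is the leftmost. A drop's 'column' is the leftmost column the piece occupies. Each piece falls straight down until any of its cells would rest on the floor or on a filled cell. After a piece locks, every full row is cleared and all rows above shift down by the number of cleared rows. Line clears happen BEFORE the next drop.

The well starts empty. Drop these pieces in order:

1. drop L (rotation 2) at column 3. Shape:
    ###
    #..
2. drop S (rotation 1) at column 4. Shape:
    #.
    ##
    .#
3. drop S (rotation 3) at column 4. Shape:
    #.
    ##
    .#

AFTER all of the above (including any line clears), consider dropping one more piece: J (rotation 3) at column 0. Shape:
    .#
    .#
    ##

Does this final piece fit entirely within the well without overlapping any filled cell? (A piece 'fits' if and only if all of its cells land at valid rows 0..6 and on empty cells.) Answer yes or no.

Drop 1: L rot2 at col 3 lands with bottom-row=0; cleared 0 line(s) (total 0); column heights now [0 0 0 2 2 2], max=2
Drop 2: S rot1 at col 4 lands with bottom-row=2; cleared 0 line(s) (total 0); column heights now [0 0 0 2 5 4], max=5
Drop 3: S rot3 at col 4 lands with bottom-row=4; cleared 0 line(s) (total 0); column heights now [0 0 0 2 7 6], max=7
Test piece J rot3 at col 0 (width 2): heights before test = [0 0 0 2 7 6]; fits = True

Answer: yes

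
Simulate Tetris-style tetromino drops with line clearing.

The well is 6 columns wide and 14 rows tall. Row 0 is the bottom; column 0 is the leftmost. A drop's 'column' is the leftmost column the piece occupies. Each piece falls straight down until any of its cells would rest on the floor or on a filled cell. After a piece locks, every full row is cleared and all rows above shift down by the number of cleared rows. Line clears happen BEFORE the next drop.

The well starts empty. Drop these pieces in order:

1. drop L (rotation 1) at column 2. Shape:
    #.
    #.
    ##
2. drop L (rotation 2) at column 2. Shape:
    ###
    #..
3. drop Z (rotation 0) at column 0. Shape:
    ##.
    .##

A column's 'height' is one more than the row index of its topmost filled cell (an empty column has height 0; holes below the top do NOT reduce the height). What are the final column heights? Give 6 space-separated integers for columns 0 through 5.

Drop 1: L rot1 at col 2 lands with bottom-row=0; cleared 0 line(s) (total 0); column heights now [0 0 3 1 0 0], max=3
Drop 2: L rot2 at col 2 lands with bottom-row=3; cleared 0 line(s) (total 0); column heights now [0 0 5 5 5 0], max=5
Drop 3: Z rot0 at col 0 lands with bottom-row=5; cleared 0 line(s) (total 0); column heights now [7 7 6 5 5 0], max=7

Answer: 7 7 6 5 5 0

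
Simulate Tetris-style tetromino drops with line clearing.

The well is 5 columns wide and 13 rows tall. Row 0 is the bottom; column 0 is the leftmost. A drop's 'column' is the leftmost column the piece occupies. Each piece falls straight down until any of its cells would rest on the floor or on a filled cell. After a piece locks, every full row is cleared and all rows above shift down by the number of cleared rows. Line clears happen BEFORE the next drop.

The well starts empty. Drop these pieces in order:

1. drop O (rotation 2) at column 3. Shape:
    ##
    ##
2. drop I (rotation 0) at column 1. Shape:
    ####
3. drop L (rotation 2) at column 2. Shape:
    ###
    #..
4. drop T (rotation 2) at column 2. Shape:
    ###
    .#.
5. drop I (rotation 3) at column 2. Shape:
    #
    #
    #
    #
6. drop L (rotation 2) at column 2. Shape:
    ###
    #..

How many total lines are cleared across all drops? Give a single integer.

Answer: 0

Derivation:
Drop 1: O rot2 at col 3 lands with bottom-row=0; cleared 0 line(s) (total 0); column heights now [0 0 0 2 2], max=2
Drop 2: I rot0 at col 1 lands with bottom-row=2; cleared 0 line(s) (total 0); column heights now [0 3 3 3 3], max=3
Drop 3: L rot2 at col 2 lands with bottom-row=3; cleared 0 line(s) (total 0); column heights now [0 3 5 5 5], max=5
Drop 4: T rot2 at col 2 lands with bottom-row=5; cleared 0 line(s) (total 0); column heights now [0 3 7 7 7], max=7
Drop 5: I rot3 at col 2 lands with bottom-row=7; cleared 0 line(s) (total 0); column heights now [0 3 11 7 7], max=11
Drop 6: L rot2 at col 2 lands with bottom-row=11; cleared 0 line(s) (total 0); column heights now [0 3 13 13 13], max=13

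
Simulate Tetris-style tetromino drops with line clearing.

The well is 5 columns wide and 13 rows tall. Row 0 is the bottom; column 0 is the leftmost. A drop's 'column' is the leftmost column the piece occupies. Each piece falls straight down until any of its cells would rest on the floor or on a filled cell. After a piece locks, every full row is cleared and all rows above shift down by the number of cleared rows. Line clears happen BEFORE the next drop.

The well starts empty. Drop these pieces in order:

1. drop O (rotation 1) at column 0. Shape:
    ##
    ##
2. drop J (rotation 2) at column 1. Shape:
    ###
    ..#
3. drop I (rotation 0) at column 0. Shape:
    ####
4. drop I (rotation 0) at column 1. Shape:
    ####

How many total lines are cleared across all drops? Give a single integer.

Drop 1: O rot1 at col 0 lands with bottom-row=0; cleared 0 line(s) (total 0); column heights now [2 2 0 0 0], max=2
Drop 2: J rot2 at col 1 lands with bottom-row=1; cleared 0 line(s) (total 0); column heights now [2 3 3 3 0], max=3
Drop 3: I rot0 at col 0 lands with bottom-row=3; cleared 0 line(s) (total 0); column heights now [4 4 4 4 0], max=4
Drop 4: I rot0 at col 1 lands with bottom-row=4; cleared 0 line(s) (total 0); column heights now [4 5 5 5 5], max=5

Answer: 0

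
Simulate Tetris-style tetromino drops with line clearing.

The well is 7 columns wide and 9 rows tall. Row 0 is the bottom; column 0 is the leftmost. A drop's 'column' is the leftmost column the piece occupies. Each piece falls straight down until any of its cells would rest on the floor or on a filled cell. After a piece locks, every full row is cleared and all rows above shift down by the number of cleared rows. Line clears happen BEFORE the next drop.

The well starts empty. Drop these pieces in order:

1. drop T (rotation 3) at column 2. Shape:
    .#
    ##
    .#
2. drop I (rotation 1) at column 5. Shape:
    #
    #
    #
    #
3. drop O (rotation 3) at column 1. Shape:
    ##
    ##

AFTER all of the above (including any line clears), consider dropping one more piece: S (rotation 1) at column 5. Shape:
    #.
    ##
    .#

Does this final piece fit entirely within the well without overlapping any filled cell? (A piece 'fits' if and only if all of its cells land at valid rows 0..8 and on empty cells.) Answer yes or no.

Answer: yes

Derivation:
Drop 1: T rot3 at col 2 lands with bottom-row=0; cleared 0 line(s) (total 0); column heights now [0 0 2 3 0 0 0], max=3
Drop 2: I rot1 at col 5 lands with bottom-row=0; cleared 0 line(s) (total 0); column heights now [0 0 2 3 0 4 0], max=4
Drop 3: O rot3 at col 1 lands with bottom-row=2; cleared 0 line(s) (total 0); column heights now [0 4 4 3 0 4 0], max=4
Test piece S rot1 at col 5 (width 2): heights before test = [0 4 4 3 0 4 0]; fits = True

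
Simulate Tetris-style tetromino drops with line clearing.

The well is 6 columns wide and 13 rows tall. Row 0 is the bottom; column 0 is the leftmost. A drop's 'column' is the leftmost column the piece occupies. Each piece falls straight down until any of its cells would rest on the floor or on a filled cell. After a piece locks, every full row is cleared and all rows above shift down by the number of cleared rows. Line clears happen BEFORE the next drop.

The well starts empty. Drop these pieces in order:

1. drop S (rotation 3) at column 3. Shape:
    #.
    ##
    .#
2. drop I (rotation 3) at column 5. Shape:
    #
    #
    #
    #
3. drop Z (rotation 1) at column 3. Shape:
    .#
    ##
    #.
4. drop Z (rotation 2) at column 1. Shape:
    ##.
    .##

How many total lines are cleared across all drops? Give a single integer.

Drop 1: S rot3 at col 3 lands with bottom-row=0; cleared 0 line(s) (total 0); column heights now [0 0 0 3 2 0], max=3
Drop 2: I rot3 at col 5 lands with bottom-row=0; cleared 0 line(s) (total 0); column heights now [0 0 0 3 2 4], max=4
Drop 3: Z rot1 at col 3 lands with bottom-row=3; cleared 0 line(s) (total 0); column heights now [0 0 0 5 6 4], max=6
Drop 4: Z rot2 at col 1 lands with bottom-row=5; cleared 0 line(s) (total 0); column heights now [0 7 7 6 6 4], max=7

Answer: 0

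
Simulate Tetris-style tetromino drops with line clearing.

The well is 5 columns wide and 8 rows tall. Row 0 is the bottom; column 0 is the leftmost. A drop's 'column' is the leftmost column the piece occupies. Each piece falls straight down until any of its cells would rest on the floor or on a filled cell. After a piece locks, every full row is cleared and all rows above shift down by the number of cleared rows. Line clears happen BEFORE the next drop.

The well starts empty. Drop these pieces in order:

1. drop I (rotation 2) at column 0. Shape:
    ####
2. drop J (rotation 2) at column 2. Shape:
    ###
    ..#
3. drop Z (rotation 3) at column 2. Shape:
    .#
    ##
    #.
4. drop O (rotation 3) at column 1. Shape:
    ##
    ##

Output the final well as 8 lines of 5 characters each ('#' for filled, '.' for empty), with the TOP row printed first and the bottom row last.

Drop 1: I rot2 at col 0 lands with bottom-row=0; cleared 0 line(s) (total 0); column heights now [1 1 1 1 0], max=1
Drop 2: J rot2 at col 2 lands with bottom-row=0; cleared 1 line(s) (total 1); column heights now [0 0 1 1 1], max=1
Drop 3: Z rot3 at col 2 lands with bottom-row=1; cleared 0 line(s) (total 1); column heights now [0 0 3 4 1], max=4
Drop 4: O rot3 at col 1 lands with bottom-row=3; cleared 0 line(s) (total 1); column heights now [0 5 5 4 1], max=5

Answer: .....
.....
.....
.##..
.###.
..##.
..#..
..###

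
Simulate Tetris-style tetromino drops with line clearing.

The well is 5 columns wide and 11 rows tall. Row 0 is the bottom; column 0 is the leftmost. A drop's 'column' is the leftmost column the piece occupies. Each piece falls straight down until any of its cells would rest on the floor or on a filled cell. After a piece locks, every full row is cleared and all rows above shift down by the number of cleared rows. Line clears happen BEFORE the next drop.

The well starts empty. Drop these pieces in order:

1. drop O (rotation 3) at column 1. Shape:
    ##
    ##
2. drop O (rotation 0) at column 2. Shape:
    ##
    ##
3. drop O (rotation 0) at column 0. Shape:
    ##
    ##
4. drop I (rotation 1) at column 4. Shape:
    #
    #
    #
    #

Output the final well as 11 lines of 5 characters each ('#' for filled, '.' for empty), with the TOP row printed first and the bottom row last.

Drop 1: O rot3 at col 1 lands with bottom-row=0; cleared 0 line(s) (total 0); column heights now [0 2 2 0 0], max=2
Drop 2: O rot0 at col 2 lands with bottom-row=2; cleared 0 line(s) (total 0); column heights now [0 2 4 4 0], max=4
Drop 3: O rot0 at col 0 lands with bottom-row=2; cleared 0 line(s) (total 0); column heights now [4 4 4 4 0], max=4
Drop 4: I rot1 at col 4 lands with bottom-row=0; cleared 2 line(s) (total 2); column heights now [0 2 2 0 2], max=2

Answer: .....
.....
.....
.....
.....
.....
.....
.....
.....
.##.#
.##.#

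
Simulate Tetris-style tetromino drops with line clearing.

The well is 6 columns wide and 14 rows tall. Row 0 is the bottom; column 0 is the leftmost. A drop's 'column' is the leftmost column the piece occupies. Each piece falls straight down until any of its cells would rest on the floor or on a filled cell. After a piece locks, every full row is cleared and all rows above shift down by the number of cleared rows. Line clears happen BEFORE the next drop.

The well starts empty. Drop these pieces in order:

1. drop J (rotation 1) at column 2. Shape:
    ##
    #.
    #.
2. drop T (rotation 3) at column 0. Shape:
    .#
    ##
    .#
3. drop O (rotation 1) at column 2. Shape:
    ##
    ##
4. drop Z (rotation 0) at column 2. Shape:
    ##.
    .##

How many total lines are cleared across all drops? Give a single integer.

Drop 1: J rot1 at col 2 lands with bottom-row=0; cleared 0 line(s) (total 0); column heights now [0 0 3 3 0 0], max=3
Drop 2: T rot3 at col 0 lands with bottom-row=0; cleared 0 line(s) (total 0); column heights now [2 3 3 3 0 0], max=3
Drop 3: O rot1 at col 2 lands with bottom-row=3; cleared 0 line(s) (total 0); column heights now [2 3 5 5 0 0], max=5
Drop 4: Z rot0 at col 2 lands with bottom-row=5; cleared 0 line(s) (total 0); column heights now [2 3 7 7 6 0], max=7

Answer: 0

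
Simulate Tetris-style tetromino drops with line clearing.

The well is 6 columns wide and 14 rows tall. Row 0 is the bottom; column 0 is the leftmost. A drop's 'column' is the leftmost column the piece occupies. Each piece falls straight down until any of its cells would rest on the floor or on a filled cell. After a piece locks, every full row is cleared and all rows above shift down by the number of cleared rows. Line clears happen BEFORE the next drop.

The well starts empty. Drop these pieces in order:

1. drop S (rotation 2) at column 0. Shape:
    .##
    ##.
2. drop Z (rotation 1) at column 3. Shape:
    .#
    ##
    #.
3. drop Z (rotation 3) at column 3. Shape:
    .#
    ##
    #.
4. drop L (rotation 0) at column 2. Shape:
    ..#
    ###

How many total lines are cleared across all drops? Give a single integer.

Answer: 0

Derivation:
Drop 1: S rot2 at col 0 lands with bottom-row=0; cleared 0 line(s) (total 0); column heights now [1 2 2 0 0 0], max=2
Drop 2: Z rot1 at col 3 lands with bottom-row=0; cleared 0 line(s) (total 0); column heights now [1 2 2 2 3 0], max=3
Drop 3: Z rot3 at col 3 lands with bottom-row=2; cleared 0 line(s) (total 0); column heights now [1 2 2 4 5 0], max=5
Drop 4: L rot0 at col 2 lands with bottom-row=5; cleared 0 line(s) (total 0); column heights now [1 2 6 6 7 0], max=7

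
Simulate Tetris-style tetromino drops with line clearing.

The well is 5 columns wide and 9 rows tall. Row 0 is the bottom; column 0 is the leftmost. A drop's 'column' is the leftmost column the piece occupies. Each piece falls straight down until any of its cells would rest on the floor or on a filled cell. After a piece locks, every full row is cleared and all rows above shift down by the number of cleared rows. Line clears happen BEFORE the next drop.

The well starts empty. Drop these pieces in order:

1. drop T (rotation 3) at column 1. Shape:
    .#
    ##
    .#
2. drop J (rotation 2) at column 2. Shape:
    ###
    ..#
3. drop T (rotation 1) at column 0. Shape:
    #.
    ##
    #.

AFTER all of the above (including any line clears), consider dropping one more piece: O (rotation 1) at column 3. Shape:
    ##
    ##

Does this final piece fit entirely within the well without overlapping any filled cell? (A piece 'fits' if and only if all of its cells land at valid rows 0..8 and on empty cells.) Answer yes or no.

Answer: yes

Derivation:
Drop 1: T rot3 at col 1 lands with bottom-row=0; cleared 0 line(s) (total 0); column heights now [0 2 3 0 0], max=3
Drop 2: J rot2 at col 2 lands with bottom-row=2; cleared 0 line(s) (total 0); column heights now [0 2 4 4 4], max=4
Drop 3: T rot1 at col 0 lands with bottom-row=1; cleared 0 line(s) (total 0); column heights now [4 3 4 4 4], max=4
Test piece O rot1 at col 3 (width 2): heights before test = [4 3 4 4 4]; fits = True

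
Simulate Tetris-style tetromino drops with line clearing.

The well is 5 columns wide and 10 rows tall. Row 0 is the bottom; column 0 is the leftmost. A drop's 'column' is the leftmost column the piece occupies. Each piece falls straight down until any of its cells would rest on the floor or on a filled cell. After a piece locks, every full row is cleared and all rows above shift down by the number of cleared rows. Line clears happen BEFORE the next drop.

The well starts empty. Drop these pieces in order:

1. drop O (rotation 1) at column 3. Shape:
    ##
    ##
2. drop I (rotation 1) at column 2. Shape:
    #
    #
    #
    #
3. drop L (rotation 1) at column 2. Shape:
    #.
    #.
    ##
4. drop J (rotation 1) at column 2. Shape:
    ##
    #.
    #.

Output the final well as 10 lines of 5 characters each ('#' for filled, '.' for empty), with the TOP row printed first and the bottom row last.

Answer: ..##.
..#..
..#..
..#..
..#..
..##.
..#..
..#..
..###
..###

Derivation:
Drop 1: O rot1 at col 3 lands with bottom-row=0; cleared 0 line(s) (total 0); column heights now [0 0 0 2 2], max=2
Drop 2: I rot1 at col 2 lands with bottom-row=0; cleared 0 line(s) (total 0); column heights now [0 0 4 2 2], max=4
Drop 3: L rot1 at col 2 lands with bottom-row=4; cleared 0 line(s) (total 0); column heights now [0 0 7 5 2], max=7
Drop 4: J rot1 at col 2 lands with bottom-row=7; cleared 0 line(s) (total 0); column heights now [0 0 10 10 2], max=10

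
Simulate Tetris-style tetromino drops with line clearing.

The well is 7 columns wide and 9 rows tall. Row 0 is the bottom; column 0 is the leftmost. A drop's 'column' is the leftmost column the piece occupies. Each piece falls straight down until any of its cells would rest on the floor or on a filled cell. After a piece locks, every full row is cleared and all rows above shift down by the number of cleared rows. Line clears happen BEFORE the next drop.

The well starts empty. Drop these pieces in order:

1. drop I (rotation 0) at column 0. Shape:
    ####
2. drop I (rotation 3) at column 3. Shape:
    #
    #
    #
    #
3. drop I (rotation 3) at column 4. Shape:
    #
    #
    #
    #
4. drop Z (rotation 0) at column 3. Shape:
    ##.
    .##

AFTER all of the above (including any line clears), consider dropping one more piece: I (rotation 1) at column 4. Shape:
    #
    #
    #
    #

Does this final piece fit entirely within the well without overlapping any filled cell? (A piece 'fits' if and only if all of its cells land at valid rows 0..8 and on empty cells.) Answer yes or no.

Answer: no

Derivation:
Drop 1: I rot0 at col 0 lands with bottom-row=0; cleared 0 line(s) (total 0); column heights now [1 1 1 1 0 0 0], max=1
Drop 2: I rot3 at col 3 lands with bottom-row=1; cleared 0 line(s) (total 0); column heights now [1 1 1 5 0 0 0], max=5
Drop 3: I rot3 at col 4 lands with bottom-row=0; cleared 0 line(s) (total 0); column heights now [1 1 1 5 4 0 0], max=5
Drop 4: Z rot0 at col 3 lands with bottom-row=4; cleared 0 line(s) (total 0); column heights now [1 1 1 6 6 5 0], max=6
Test piece I rot1 at col 4 (width 1): heights before test = [1 1 1 6 6 5 0]; fits = False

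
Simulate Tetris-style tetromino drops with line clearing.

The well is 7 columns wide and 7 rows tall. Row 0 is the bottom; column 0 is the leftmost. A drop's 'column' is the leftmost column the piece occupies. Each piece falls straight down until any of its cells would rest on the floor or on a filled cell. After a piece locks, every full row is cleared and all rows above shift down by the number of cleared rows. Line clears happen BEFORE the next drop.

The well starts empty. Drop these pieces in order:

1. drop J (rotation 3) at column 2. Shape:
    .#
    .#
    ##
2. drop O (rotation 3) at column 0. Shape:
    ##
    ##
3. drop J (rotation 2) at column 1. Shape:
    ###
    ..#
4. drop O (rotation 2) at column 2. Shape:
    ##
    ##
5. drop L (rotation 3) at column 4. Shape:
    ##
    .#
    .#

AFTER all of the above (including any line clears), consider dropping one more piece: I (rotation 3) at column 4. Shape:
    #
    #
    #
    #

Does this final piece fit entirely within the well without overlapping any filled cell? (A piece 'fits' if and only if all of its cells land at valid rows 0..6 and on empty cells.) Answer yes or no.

Answer: yes

Derivation:
Drop 1: J rot3 at col 2 lands with bottom-row=0; cleared 0 line(s) (total 0); column heights now [0 0 1 3 0 0 0], max=3
Drop 2: O rot3 at col 0 lands with bottom-row=0; cleared 0 line(s) (total 0); column heights now [2 2 1 3 0 0 0], max=3
Drop 3: J rot2 at col 1 lands with bottom-row=3; cleared 0 line(s) (total 0); column heights now [2 5 5 5 0 0 0], max=5
Drop 4: O rot2 at col 2 lands with bottom-row=5; cleared 0 line(s) (total 0); column heights now [2 5 7 7 0 0 0], max=7
Drop 5: L rot3 at col 4 lands with bottom-row=0; cleared 0 line(s) (total 0); column heights now [2 5 7 7 3 3 0], max=7
Test piece I rot3 at col 4 (width 1): heights before test = [2 5 7 7 3 3 0]; fits = True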